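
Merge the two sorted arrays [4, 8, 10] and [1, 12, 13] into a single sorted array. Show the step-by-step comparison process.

Merging process:

Compare 4 vs 1: take 1 from right. Merged: [1]
Compare 4 vs 12: take 4 from left. Merged: [1, 4]
Compare 8 vs 12: take 8 from left. Merged: [1, 4, 8]
Compare 10 vs 12: take 10 from left. Merged: [1, 4, 8, 10]
Append remaining from right: [12, 13]. Merged: [1, 4, 8, 10, 12, 13]

Final merged array: [1, 4, 8, 10, 12, 13]
Total comparisons: 4

The merged array is [1, 4, 8, 10, 12, 13], requiring 4 comparisons. The merge step runs in O(n) time where n is the total number of elements.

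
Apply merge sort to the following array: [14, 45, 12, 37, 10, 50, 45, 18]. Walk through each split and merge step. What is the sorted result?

Merge sort trace:

Split: [14, 45, 12, 37, 10, 50, 45, 18] -> [14, 45, 12, 37] and [10, 50, 45, 18]
  Split: [14, 45, 12, 37] -> [14, 45] and [12, 37]
    Split: [14, 45] -> [14] and [45]
    Merge: [14] + [45] -> [14, 45]
    Split: [12, 37] -> [12] and [37]
    Merge: [12] + [37] -> [12, 37]
  Merge: [14, 45] + [12, 37] -> [12, 14, 37, 45]
  Split: [10, 50, 45, 18] -> [10, 50] and [45, 18]
    Split: [10, 50] -> [10] and [50]
    Merge: [10] + [50] -> [10, 50]
    Split: [45, 18] -> [45] and [18]
    Merge: [45] + [18] -> [18, 45]
  Merge: [10, 50] + [18, 45] -> [10, 18, 45, 50]
Merge: [12, 14, 37, 45] + [10, 18, 45, 50] -> [10, 12, 14, 18, 37, 45, 45, 50]

Final sorted array: [10, 12, 14, 18, 37, 45, 45, 50]

The merge sort proceeds by recursively splitting the array and merging sorted halves.
After all merges, the sorted array is [10, 12, 14, 18, 37, 45, 45, 50].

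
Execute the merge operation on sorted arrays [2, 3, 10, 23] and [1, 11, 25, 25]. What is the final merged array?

Merging process:

Compare 2 vs 1: take 1 from right. Merged: [1]
Compare 2 vs 11: take 2 from left. Merged: [1, 2]
Compare 3 vs 11: take 3 from left. Merged: [1, 2, 3]
Compare 10 vs 11: take 10 from left. Merged: [1, 2, 3, 10]
Compare 23 vs 11: take 11 from right. Merged: [1, 2, 3, 10, 11]
Compare 23 vs 25: take 23 from left. Merged: [1, 2, 3, 10, 11, 23]
Append remaining from right: [25, 25]. Merged: [1, 2, 3, 10, 11, 23, 25, 25]

Final merged array: [1, 2, 3, 10, 11, 23, 25, 25]
Total comparisons: 6

The merged array is [1, 2, 3, 10, 11, 23, 25, 25], requiring 6 comparisons. The merge step runs in O(n) time where n is the total number of elements.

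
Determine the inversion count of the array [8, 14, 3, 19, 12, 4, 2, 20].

Finding inversions in [8, 14, 3, 19, 12, 4, 2, 20]:

(0, 2): arr[0]=8 > arr[2]=3
(0, 5): arr[0]=8 > arr[5]=4
(0, 6): arr[0]=8 > arr[6]=2
(1, 2): arr[1]=14 > arr[2]=3
(1, 4): arr[1]=14 > arr[4]=12
(1, 5): arr[1]=14 > arr[5]=4
(1, 6): arr[1]=14 > arr[6]=2
(2, 6): arr[2]=3 > arr[6]=2
(3, 4): arr[3]=19 > arr[4]=12
(3, 5): arr[3]=19 > arr[5]=4
(3, 6): arr[3]=19 > arr[6]=2
(4, 5): arr[4]=12 > arr[5]=4
(4, 6): arr[4]=12 > arr[6]=2
(5, 6): arr[5]=4 > arr[6]=2

Total inversions: 14

The array has 14 inversion(s): (0,2), (0,5), (0,6), (1,2), (1,4), (1,5), (1,6), (2,6), (3,4), (3,5), (3,6), (4,5), (4,6), (5,6). Each pair (i,j) satisfies i < j and arr[i] > arr[j].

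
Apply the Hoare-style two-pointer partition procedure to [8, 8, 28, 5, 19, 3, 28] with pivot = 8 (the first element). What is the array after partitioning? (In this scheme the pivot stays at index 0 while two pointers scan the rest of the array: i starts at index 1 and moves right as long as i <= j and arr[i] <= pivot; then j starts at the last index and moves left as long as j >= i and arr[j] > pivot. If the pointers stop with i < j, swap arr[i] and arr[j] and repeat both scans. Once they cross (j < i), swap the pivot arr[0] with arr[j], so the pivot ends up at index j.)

Hoare-style two-pointer partition with pivot = 8:

Initial array: [8, 8, 28, 5, 19, 3, 28]

Pointers start at i = 1, j = 6.
i stops at index 2 (arr[2]=28 > 8), j stops at index 5 (arr[5]=3 <= 8): swap arr[2] and arr[5], array becomes [8, 8, 3, 5, 19, 28, 28]
i ends at 4, j ends at 3: the pointers have crossed (j < i), so scanning stops.

Swap pivot arr[0] with arr[3] to place pivot at position 3: [5, 8, 3, 8, 19, 28, 28]
Pivot position: 3

After partitioning with pivot 8, the array becomes [5, 8, 3, 8, 19, 28, 28]. The pivot is placed at index 3. All elements to the left of the pivot are <= 8, and all elements to the right are > 8.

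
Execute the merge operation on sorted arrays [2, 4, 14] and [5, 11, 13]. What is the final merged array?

Merging process:

Compare 2 vs 5: take 2 from left. Merged: [2]
Compare 4 vs 5: take 4 from left. Merged: [2, 4]
Compare 14 vs 5: take 5 from right. Merged: [2, 4, 5]
Compare 14 vs 11: take 11 from right. Merged: [2, 4, 5, 11]
Compare 14 vs 13: take 13 from right. Merged: [2, 4, 5, 11, 13]
Append remaining from left: [14]. Merged: [2, 4, 5, 11, 13, 14]

Final merged array: [2, 4, 5, 11, 13, 14]
Total comparisons: 5

The merged array is [2, 4, 5, 11, 13, 14], requiring 5 comparisons. The merge step runs in O(n) time where n is the total number of elements.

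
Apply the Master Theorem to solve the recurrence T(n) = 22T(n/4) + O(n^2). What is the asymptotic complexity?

Master Theorem for T(n) = 22T(n/4) + O(n^2):

a = 22, b = 4, c = 2
log_b(a) = log_4(22) = 2.2297

Case 1: c = 2 < log_4(22) = 2.2297
T(n) = O(n^(log_4 22))

For T(n) = 22T(n/4) + O(n^2): log_4(22) = 2.2297. This is Case 1 of the Master Theorem (c < log_b(a), work dominated by leaves), giving O(n^(log_4 22)).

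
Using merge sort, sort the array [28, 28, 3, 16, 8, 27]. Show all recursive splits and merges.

Merge sort trace:

Split: [28, 28, 3, 16, 8, 27] -> [28, 28, 3] and [16, 8, 27]
  Split: [28, 28, 3] -> [28] and [28, 3]
    Split: [28, 3] -> [28] and [3]
    Merge: [28] + [3] -> [3, 28]
  Merge: [28] + [3, 28] -> [3, 28, 28]
  Split: [16, 8, 27] -> [16] and [8, 27]
    Split: [8, 27] -> [8] and [27]
    Merge: [8] + [27] -> [8, 27]
  Merge: [16] + [8, 27] -> [8, 16, 27]
Merge: [3, 28, 28] + [8, 16, 27] -> [3, 8, 16, 27, 28, 28]

Final sorted array: [3, 8, 16, 27, 28, 28]

The merge sort proceeds by recursively splitting the array and merging sorted halves.
After all merges, the sorted array is [3, 8, 16, 27, 28, 28].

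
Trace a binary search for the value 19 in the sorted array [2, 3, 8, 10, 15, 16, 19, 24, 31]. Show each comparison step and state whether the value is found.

Binary search for 19 in [2, 3, 8, 10, 15, 16, 19, 24, 31]:

lo=0, hi=8, mid=4, arr[mid]=15 -> 15 < 19, search right half
lo=5, hi=8, mid=6, arr[mid]=19 -> Found target at index 6!

Binary search finds 19 at index 6 after 2 comparisons. The search repeatedly halves the search space by comparing with the middle element.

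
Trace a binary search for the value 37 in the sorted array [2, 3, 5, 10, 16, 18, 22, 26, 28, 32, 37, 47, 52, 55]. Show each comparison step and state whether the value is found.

Binary search for 37 in [2, 3, 5, 10, 16, 18, 22, 26, 28, 32, 37, 47, 52, 55]:

lo=0, hi=13, mid=6, arr[mid]=22 -> 22 < 37, search right half
lo=7, hi=13, mid=10, arr[mid]=37 -> Found target at index 10!

Binary search finds 37 at index 10 after 2 comparisons. The search repeatedly halves the search space by comparing with the middle element.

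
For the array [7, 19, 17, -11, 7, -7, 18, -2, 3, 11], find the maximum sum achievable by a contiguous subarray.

Using Kadane's algorithm on [7, 19, 17, -11, 7, -7, 18, -2, 3, 11]:

Scanning through the array:
Position 1 (value 19): max_ending_here = 26, max_so_far = 26
Position 2 (value 17): max_ending_here = 43, max_so_far = 43
Position 3 (value -11): max_ending_here = 32, max_so_far = 43
Position 4 (value 7): max_ending_here = 39, max_so_far = 43
Position 5 (value -7): max_ending_here = 32, max_so_far = 43
Position 6 (value 18): max_ending_here = 50, max_so_far = 50
Position 7 (value -2): max_ending_here = 48, max_so_far = 50
Position 8 (value 3): max_ending_here = 51, max_so_far = 51
Position 9 (value 11): max_ending_here = 62, max_so_far = 62

Maximum subarray: [7, 19, 17, -11, 7, -7, 18, -2, 3, 11]
Maximum sum: 62

The maximum subarray is [7, 19, 17, -11, 7, -7, 18, -2, 3, 11] with sum 62. This subarray runs from index 0 to index 9.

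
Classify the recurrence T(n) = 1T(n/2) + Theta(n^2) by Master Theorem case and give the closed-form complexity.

Master Theorem for T(n) = 1T(n/2) + O(n^2):

a = 1, b = 2, c = 2
log_b(a) = log_2(1) = 0.0000

Case 3: c = 2 > log_2(1) = 0.0000
T(n) = O(n^2) = O(n^2)

For T(n) = 1T(n/2) + O(n^2): log_2(1) = 0.0000. This is Case 3 of the Master Theorem (c > log_b(a), work dominated by root), giving O(n^2).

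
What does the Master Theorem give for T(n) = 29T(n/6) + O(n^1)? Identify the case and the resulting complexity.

Master Theorem for T(n) = 29T(n/6) + O(n^1):

a = 29, b = 6, c = 1
log_b(a) = log_6(29) = 1.8793

Case 1: c = 1 < log_6(29) = 1.8793
T(n) = O(n^(log_6 29))

For T(n) = 29T(n/6) + O(n^1): log_6(29) = 1.8793. This is Case 1 of the Master Theorem (c < log_b(a), work dominated by leaves), giving O(n^(log_6 29)).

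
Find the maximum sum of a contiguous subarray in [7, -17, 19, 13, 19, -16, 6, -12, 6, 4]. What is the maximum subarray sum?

Using Kadane's algorithm on [7, -17, 19, 13, 19, -16, 6, -12, 6, 4]:

Scanning through the array:
Position 1 (value -17): max_ending_here = -10, max_so_far = 7
Position 2 (value 19): max_ending_here = 19, max_so_far = 19
Position 3 (value 13): max_ending_here = 32, max_so_far = 32
Position 4 (value 19): max_ending_here = 51, max_so_far = 51
Position 5 (value -16): max_ending_here = 35, max_so_far = 51
Position 6 (value 6): max_ending_here = 41, max_so_far = 51
Position 7 (value -12): max_ending_here = 29, max_so_far = 51
Position 8 (value 6): max_ending_here = 35, max_so_far = 51
Position 9 (value 4): max_ending_here = 39, max_so_far = 51

Maximum subarray: [19, 13, 19]
Maximum sum: 51

The maximum subarray is [19, 13, 19] with sum 51. This subarray runs from index 2 to index 4.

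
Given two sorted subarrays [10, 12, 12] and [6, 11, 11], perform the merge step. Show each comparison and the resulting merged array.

Merging process:

Compare 10 vs 6: take 6 from right. Merged: [6]
Compare 10 vs 11: take 10 from left. Merged: [6, 10]
Compare 12 vs 11: take 11 from right. Merged: [6, 10, 11]
Compare 12 vs 11: take 11 from right. Merged: [6, 10, 11, 11]
Append remaining from left: [12, 12]. Merged: [6, 10, 11, 11, 12, 12]

Final merged array: [6, 10, 11, 11, 12, 12]
Total comparisons: 4

The merged array is [6, 10, 11, 11, 12, 12], requiring 4 comparisons. The merge step runs in O(n) time where n is the total number of elements.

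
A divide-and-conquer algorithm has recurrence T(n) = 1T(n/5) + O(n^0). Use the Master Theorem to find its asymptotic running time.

Master Theorem for T(n) = 1T(n/5) + O(n^0):

a = 1, b = 5, c = 0
log_b(a) = log_5(1) = 0.0000

Case 2: c = 0 = log_5(1) = 0.0000
T(n) = O(n^0 log n) = O(log n)

For T(n) = 1T(n/5) + O(n^0): log_5(1) = 0.0000. This is Case 2 of the Master Theorem (c = log_b(a), equal work at all levels), giving O(log n).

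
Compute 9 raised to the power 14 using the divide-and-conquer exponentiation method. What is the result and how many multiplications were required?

Computing 9^14 by squaring (build up from 9^1; each line after the first costs one multiplication):

9^1 = 9
9^2 = (9^1)^2 = 9^2 = 81
9^3 = 9 * 9^2 = 9 * 81 = 729
9^6 = (9^3)^2 = 729^2 = 531441
9^7 = 9 * 9^6 = 9 * 531441 = 4782969
9^14 = (9^7)^2 = 4782969^2 = 22876792454961

Result: 22876792454961
Multiplications needed: 5 (5 lines after 9^1)

9^14 = 22876792454961. Using exponentiation by squaring, this requires 5 multiplications. The key idea: if the exponent is even, square the half-power; if odd, multiply by the base once.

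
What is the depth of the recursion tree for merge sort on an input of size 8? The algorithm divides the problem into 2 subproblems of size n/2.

For divide and conquer with division factor 2:

Problem sizes at each level:
Level 0: 8
Level 1: 4
Level 2: 2
Level 3: 1

The root is level 0 and the size-1 base case is level 3 (the tree spans levels 0 through 3, i.e. 4 levels counting the root), so the depth is the number of divisions: log_2(8) = 3

The recursion tree depth is log_2(8) = 3. At each level, the problem size is divided by 2, so it takes 3 divisions to reduce to a base case of size 1. The algorithm makes 2 recursive calls at each level.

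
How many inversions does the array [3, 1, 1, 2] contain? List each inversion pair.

Finding inversions in [3, 1, 1, 2]:

(0, 1): arr[0]=3 > arr[1]=1
(0, 2): arr[0]=3 > arr[2]=1
(0, 3): arr[0]=3 > arr[3]=2

Total inversions: 3

The array has 3 inversion(s): (0,1), (0,2), (0,3). Each pair (i,j) satisfies i < j and arr[i] > arr[j].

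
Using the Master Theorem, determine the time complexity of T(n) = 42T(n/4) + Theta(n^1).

Master Theorem for T(n) = 42T(n/4) + O(n^1):

a = 42, b = 4, c = 1
log_b(a) = log_4(42) = 2.6962

Case 1: c = 1 < log_4(42) = 2.6962
T(n) = O(n^(log_4 42))

For T(n) = 42T(n/4) + O(n^1): log_4(42) = 2.6962. This is Case 1 of the Master Theorem (c < log_b(a), work dominated by leaves), giving O(n^(log_4 42)).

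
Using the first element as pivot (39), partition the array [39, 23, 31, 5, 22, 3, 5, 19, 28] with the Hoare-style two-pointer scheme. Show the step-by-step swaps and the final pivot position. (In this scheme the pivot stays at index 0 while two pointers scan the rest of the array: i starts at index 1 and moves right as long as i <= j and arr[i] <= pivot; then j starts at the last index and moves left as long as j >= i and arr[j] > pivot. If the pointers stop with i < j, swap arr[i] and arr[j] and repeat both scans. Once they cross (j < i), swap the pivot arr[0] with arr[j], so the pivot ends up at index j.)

Hoare-style two-pointer partition with pivot = 39:

Initial array: [39, 23, 31, 5, 22, 3, 5, 19, 28]

Pointers start at i = 1, j = 8.
i ends at 9, j ends at 8: the pointers have crossed (j < i), so scanning stops.

Swap pivot arr[0] with arr[8] to place pivot at position 8: [28, 23, 31, 5, 22, 3, 5, 19, 39]
Pivot position: 8

After partitioning with pivot 39, the array becomes [28, 23, 31, 5, 22, 3, 5, 19, 39]. The pivot is placed at index 8. All elements to the left of the pivot are <= 39, and all elements to the right are > 39.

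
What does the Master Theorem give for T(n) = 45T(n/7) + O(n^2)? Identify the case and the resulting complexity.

Master Theorem for T(n) = 45T(n/7) + O(n^2):

a = 45, b = 7, c = 2
log_b(a) = log_7(45) = 1.9562

Case 3: c = 2 > log_7(45) = 1.9562
T(n) = O(n^2) = O(n^2)

For T(n) = 45T(n/7) + O(n^2): log_7(45) = 1.9562. This is Case 3 of the Master Theorem (c > log_b(a), work dominated by root), giving O(n^2).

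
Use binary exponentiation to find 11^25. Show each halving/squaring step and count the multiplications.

Computing 11^25 by squaring (build up from 11^1; each line after the first costs one multiplication):

11^1 = 11
11^2 = (11^1)^2 = 11^2 = 121
11^3 = 11 * 11^2 = 11 * 121 = 1331
11^6 = (11^3)^2 = 1331^2 = 1771561
11^12 = (11^6)^2 = 1771561^2 = 3138428376721
11^24 = (11^12)^2 = 3138428376721^2 = 9849732675807611094711841
11^25 = 11 * 11^24 = 11 * 9849732675807611094711841 = 108347059433883722041830251

Result: 108347059433883722041830251
Multiplications needed: 6 (6 lines after 11^1)

11^25 = 108347059433883722041830251. Using exponentiation by squaring, this requires 6 multiplications. The key idea: if the exponent is even, square the half-power; if odd, multiply by the base once.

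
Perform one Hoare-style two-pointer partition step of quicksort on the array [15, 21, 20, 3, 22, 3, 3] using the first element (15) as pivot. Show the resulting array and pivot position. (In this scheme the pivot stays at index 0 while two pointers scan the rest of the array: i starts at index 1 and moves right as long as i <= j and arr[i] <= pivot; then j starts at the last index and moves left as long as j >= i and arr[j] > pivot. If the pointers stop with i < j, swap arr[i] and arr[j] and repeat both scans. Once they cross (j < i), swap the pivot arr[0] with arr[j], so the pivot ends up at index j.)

Hoare-style two-pointer partition with pivot = 15:

Initial array: [15, 21, 20, 3, 22, 3, 3]

Pointers start at i = 1, j = 6.
i stops at index 1 (arr[1]=21 > 15), j stops at index 6 (arr[6]=3 <= 15): swap arr[1] and arr[6], array becomes [15, 3, 20, 3, 22, 3, 21]
i stops at index 2 (arr[2]=20 > 15), j stops at index 5 (arr[5]=3 <= 15): swap arr[2] and arr[5], array becomes [15, 3, 3, 3, 22, 20, 21]
i ends at 4, j ends at 3: the pointers have crossed (j < i), so scanning stops.

Swap pivot arr[0] with arr[3] to place pivot at position 3: [3, 3, 3, 15, 22, 20, 21]
Pivot position: 3

After partitioning with pivot 15, the array becomes [3, 3, 3, 15, 22, 20, 21]. The pivot is placed at index 3. All elements to the left of the pivot are <= 15, and all elements to the right are > 15.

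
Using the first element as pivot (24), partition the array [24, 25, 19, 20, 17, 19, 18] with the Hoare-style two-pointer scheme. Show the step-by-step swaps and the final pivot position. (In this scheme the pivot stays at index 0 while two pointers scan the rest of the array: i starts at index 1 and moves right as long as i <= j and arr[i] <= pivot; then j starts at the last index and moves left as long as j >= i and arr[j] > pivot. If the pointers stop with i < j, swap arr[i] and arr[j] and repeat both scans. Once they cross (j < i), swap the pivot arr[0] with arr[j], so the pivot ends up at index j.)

Hoare-style two-pointer partition with pivot = 24:

Initial array: [24, 25, 19, 20, 17, 19, 18]

Pointers start at i = 1, j = 6.
i stops at index 1 (arr[1]=25 > 24), j stops at index 6 (arr[6]=18 <= 24): swap arr[1] and arr[6], array becomes [24, 18, 19, 20, 17, 19, 25]
i ends at 6, j ends at 5: the pointers have crossed (j < i), so scanning stops.

Swap pivot arr[0] with arr[5] to place pivot at position 5: [19, 18, 19, 20, 17, 24, 25]
Pivot position: 5

After partitioning with pivot 24, the array becomes [19, 18, 19, 20, 17, 24, 25]. The pivot is placed at index 5. All elements to the left of the pivot are <= 24, and all elements to the right are > 24.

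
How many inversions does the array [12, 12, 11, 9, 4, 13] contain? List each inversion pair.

Finding inversions in [12, 12, 11, 9, 4, 13]:

(0, 2): arr[0]=12 > arr[2]=11
(0, 3): arr[0]=12 > arr[3]=9
(0, 4): arr[0]=12 > arr[4]=4
(1, 2): arr[1]=12 > arr[2]=11
(1, 3): arr[1]=12 > arr[3]=9
(1, 4): arr[1]=12 > arr[4]=4
(2, 3): arr[2]=11 > arr[3]=9
(2, 4): arr[2]=11 > arr[4]=4
(3, 4): arr[3]=9 > arr[4]=4

Total inversions: 9

The array has 9 inversion(s): (0,2), (0,3), (0,4), (1,2), (1,3), (1,4), (2,3), (2,4), (3,4). Each pair (i,j) satisfies i < j and arr[i] > arr[j].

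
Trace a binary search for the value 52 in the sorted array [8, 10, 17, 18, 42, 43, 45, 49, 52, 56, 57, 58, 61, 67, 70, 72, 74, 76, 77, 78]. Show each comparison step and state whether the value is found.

Binary search for 52 in [8, 10, 17, 18, 42, 43, 45, 49, 52, 56, 57, 58, 61, 67, 70, 72, 74, 76, 77, 78]:

lo=0, hi=19, mid=9, arr[mid]=56 -> 56 > 52, search left half
lo=0, hi=8, mid=4, arr[mid]=42 -> 42 < 52, search right half
lo=5, hi=8, mid=6, arr[mid]=45 -> 45 < 52, search right half
lo=7, hi=8, mid=7, arr[mid]=49 -> 49 < 52, search right half
lo=8, hi=8, mid=8, arr[mid]=52 -> Found target at index 8!

Binary search finds 52 at index 8 after 5 comparisons. The search repeatedly halves the search space by comparing with the middle element.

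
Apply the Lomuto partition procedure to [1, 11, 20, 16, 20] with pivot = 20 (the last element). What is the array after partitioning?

Lomuto partition with pivot = 20:

Initial array: [1, 11, 20, 16, 20]

arr[0]=1 <= 20: swap with position 0, array becomes [1, 11, 20, 16, 20]
arr[1]=11 <= 20: swap with position 1, array becomes [1, 11, 20, 16, 20]
arr[2]=20 <= 20: swap with position 2, array becomes [1, 11, 20, 16, 20]
arr[3]=16 <= 20: swap with position 3, array becomes [1, 11, 20, 16, 20]

Place pivot at position 4: [1, 11, 20, 16, 20]
Pivot position: 4

After partitioning with pivot 20, the array becomes [1, 11, 20, 16, 20]. The pivot is placed at index 4. All elements to the left of the pivot are <= 20, and all elements to the right are > 20.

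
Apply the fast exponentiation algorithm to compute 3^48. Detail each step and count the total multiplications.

Computing 3^48 by squaring (build up from 3^1; each line after the first costs one multiplication):

3^1 = 3
3^2 = (3^1)^2 = 3^2 = 9
3^3 = 3 * 3^2 = 3 * 9 = 27
3^6 = (3^3)^2 = 27^2 = 729
3^12 = (3^6)^2 = 729^2 = 531441
3^24 = (3^12)^2 = 531441^2 = 282429536481
3^48 = (3^24)^2 = 282429536481^2 = 79766443076872509863361

Result: 79766443076872509863361
Multiplications needed: 6 (6 lines after 3^1)

3^48 = 79766443076872509863361. Using exponentiation by squaring, this requires 6 multiplications. The key idea: if the exponent is even, square the half-power; if odd, multiply by the base once.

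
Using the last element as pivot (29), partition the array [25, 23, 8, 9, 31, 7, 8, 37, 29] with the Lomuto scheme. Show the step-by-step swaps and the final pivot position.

Lomuto partition with pivot = 29:

Initial array: [25, 23, 8, 9, 31, 7, 8, 37, 29]

arr[0]=25 <= 29: swap with position 0, array becomes [25, 23, 8, 9, 31, 7, 8, 37, 29]
arr[1]=23 <= 29: swap with position 1, array becomes [25, 23, 8, 9, 31, 7, 8, 37, 29]
arr[2]=8 <= 29: swap with position 2, array becomes [25, 23, 8, 9, 31, 7, 8, 37, 29]
arr[3]=9 <= 29: swap with position 3, array becomes [25, 23, 8, 9, 31, 7, 8, 37, 29]
arr[4]=31 > 29: no swap
arr[5]=7 <= 29: swap with position 4, array becomes [25, 23, 8, 9, 7, 31, 8, 37, 29]
arr[6]=8 <= 29: swap with position 5, array becomes [25, 23, 8, 9, 7, 8, 31, 37, 29]
arr[7]=37 > 29: no swap

Place pivot at position 6: [25, 23, 8, 9, 7, 8, 29, 37, 31]
Pivot position: 6

After partitioning with pivot 29, the array becomes [25, 23, 8, 9, 7, 8, 29, 37, 31]. The pivot is placed at index 6. All elements to the left of the pivot are <= 29, and all elements to the right are > 29.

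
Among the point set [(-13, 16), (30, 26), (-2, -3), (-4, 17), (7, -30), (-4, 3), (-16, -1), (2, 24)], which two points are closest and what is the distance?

Computing all pairwise distances among 8 points:

d((-13, 16), (30, 26)) = 44.1475
d((-13, 16), (-2, -3)) = 21.9545
d((-13, 16), (-4, 17)) = 9.0554
d((-13, 16), (7, -30)) = 50.1597
d((-13, 16), (-4, 3)) = 15.8114
d((-13, 16), (-16, -1)) = 17.2627
d((-13, 16), (2, 24)) = 17.0
d((30, 26), (-2, -3)) = 43.1856
d((30, 26), (-4, 17)) = 35.171
d((30, 26), (7, -30)) = 60.5392
d((30, 26), (-4, 3)) = 41.0488
d((30, 26), (-16, -1)) = 53.3385
d((30, 26), (2, 24)) = 28.0713
d((-2, -3), (-4, 17)) = 20.0998
d((-2, -3), (7, -30)) = 28.4605
d((-2, -3), (-4, 3)) = 6.3246 <-- minimum
d((-2, -3), (-16, -1)) = 14.1421
d((-2, -3), (2, 24)) = 27.2947
d((-4, 17), (7, -30)) = 48.2701
d((-4, 17), (-4, 3)) = 14.0
d((-4, 17), (-16, -1)) = 21.6333
d((-4, 17), (2, 24)) = 9.2195
d((7, -30), (-4, 3)) = 34.7851
d((7, -30), (-16, -1)) = 37.0135
d((7, -30), (2, 24)) = 54.231
d((-4, 3), (-16, -1)) = 12.6491
d((-4, 3), (2, 24)) = 21.8403
d((-16, -1), (2, 24)) = 30.8058

Closest pair: (-2, -3) and (-4, 3) with distance 6.3246

The closest pair is (-2, -3) and (-4, 3) with Euclidean distance 6.3246. For 8 points, brute-force pairwise comparison is shown above. For large n, the divide-and-conquer algorithm (sort by x, recurse on halves, check the dividing strip) achieves O(n log n).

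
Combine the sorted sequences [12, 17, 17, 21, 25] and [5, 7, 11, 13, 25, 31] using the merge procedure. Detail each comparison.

Merging process:

Compare 12 vs 5: take 5 from right. Merged: [5]
Compare 12 vs 7: take 7 from right. Merged: [5, 7]
Compare 12 vs 11: take 11 from right. Merged: [5, 7, 11]
Compare 12 vs 13: take 12 from left. Merged: [5, 7, 11, 12]
Compare 17 vs 13: take 13 from right. Merged: [5, 7, 11, 12, 13]
Compare 17 vs 25: take 17 from left. Merged: [5, 7, 11, 12, 13, 17]
Compare 17 vs 25: take 17 from left. Merged: [5, 7, 11, 12, 13, 17, 17]
Compare 21 vs 25: take 21 from left. Merged: [5, 7, 11, 12, 13, 17, 17, 21]
Compare 25 vs 25: take 25 from left. Merged: [5, 7, 11, 12, 13, 17, 17, 21, 25]
Append remaining from right: [25, 31]. Merged: [5, 7, 11, 12, 13, 17, 17, 21, 25, 25, 31]

Final merged array: [5, 7, 11, 12, 13, 17, 17, 21, 25, 25, 31]
Total comparisons: 9

The merged array is [5, 7, 11, 12, 13, 17, 17, 21, 25, 25, 31], requiring 9 comparisons. The merge step runs in O(n) time where n is the total number of elements.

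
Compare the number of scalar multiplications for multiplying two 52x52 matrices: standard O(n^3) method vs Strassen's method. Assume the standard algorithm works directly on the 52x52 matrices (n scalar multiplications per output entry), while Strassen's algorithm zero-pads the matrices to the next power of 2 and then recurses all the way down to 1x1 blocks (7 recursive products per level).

Matrix multiplication for 52x52 matrices:

Strassen's algorithm requires power-of-2 dimensions. Pad 52x52 to 64x64 (next power of 2).

Standard algorithm: 52^3 = 140608 multiplications
Strassen's algorithm: 7^(log2(64)) = 7^6 = 117649 multiplications
Savings: 140608 - 117649 = 22959 multiplications

Standard: 140608 multiplications (52^3). Strassen: 117649 multiplications (7^6, after padding to 64x64). Strassen reduces 8 recursive multiplications to 7 at each level.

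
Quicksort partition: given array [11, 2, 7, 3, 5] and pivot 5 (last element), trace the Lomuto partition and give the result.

Lomuto partition with pivot = 5:

Initial array: [11, 2, 7, 3, 5]

arr[0]=11 > 5: no swap
arr[1]=2 <= 5: swap with position 0, array becomes [2, 11, 7, 3, 5]
arr[2]=7 > 5: no swap
arr[3]=3 <= 5: swap with position 1, array becomes [2, 3, 7, 11, 5]

Place pivot at position 2: [2, 3, 5, 11, 7]
Pivot position: 2

After partitioning with pivot 5, the array becomes [2, 3, 5, 11, 7]. The pivot is placed at index 2. All elements to the left of the pivot are <= 5, and all elements to the right are > 5.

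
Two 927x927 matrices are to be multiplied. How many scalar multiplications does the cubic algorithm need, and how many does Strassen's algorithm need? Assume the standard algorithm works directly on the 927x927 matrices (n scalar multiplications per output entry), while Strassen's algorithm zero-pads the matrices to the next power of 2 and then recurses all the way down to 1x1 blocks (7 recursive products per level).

Matrix multiplication for 927x927 matrices:

Strassen's algorithm requires power-of-2 dimensions. Pad 927x927 to 1024x1024 (next power of 2).

Standard algorithm: 927^3 = 796597983 multiplications
Strassen's algorithm: 7^(log2(1024)) = 7^10 = 282475249 multiplications
Savings: 796597983 - 282475249 = 514122734 multiplications

Standard: 796597983 multiplications (927^3). Strassen: 282475249 multiplications (7^10, after padding to 1024x1024). Strassen reduces 8 recursive multiplications to 7 at each level.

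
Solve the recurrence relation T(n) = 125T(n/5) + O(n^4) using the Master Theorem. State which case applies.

Master Theorem for T(n) = 125T(n/5) + O(n^4):

a = 125, b = 5, c = 4
log_b(a) = log_5(125) = 3.0000

Case 3: c = 4 > log_5(125) = 3.0000
T(n) = O(n^4) = O(n^4)

For T(n) = 125T(n/5) + O(n^4): log_5(125) = 3.0000. This is Case 3 of the Master Theorem (c > log_b(a), work dominated by root), giving O(n^4).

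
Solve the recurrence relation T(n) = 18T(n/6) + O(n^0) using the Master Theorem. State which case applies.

Master Theorem for T(n) = 18T(n/6) + O(n^0):

a = 18, b = 6, c = 0
log_b(a) = log_6(18) = 1.6131

Case 1: c = 0 < log_6(18) = 1.6131
T(n) = O(n^(log_6 18))

For T(n) = 18T(n/6) + O(n^0): log_6(18) = 1.6131. This is Case 1 of the Master Theorem (c < log_b(a), work dominated by leaves), giving O(n^(log_6 18)).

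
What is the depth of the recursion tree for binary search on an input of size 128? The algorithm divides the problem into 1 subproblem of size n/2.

For divide and conquer with division factor 2:

Problem sizes at each level:
Level 0: 128
Level 1: 64
Level 2: 32
Level 3: 16
Level 4: 8
Level 5: 4
Level 6: 2
Level 7: 1

The root is level 0 and the size-1 base case is level 7 (the tree spans levels 0 through 7, i.e. 8 levels counting the root), so the depth is the number of divisions: log_2(128) = 7

The recursion tree depth is log_2(128) = 7. At each level, the problem size is divided by 2, so it takes 7 divisions to reduce to a base case of size 1. The algorithm makes 1 recursive call at each level.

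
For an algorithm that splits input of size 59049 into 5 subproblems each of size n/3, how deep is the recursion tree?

For divide and conquer with division factor 3:

Problem sizes at each level:
Level 0: 59049
Level 1: 19683
Level 2: 6561
Level 3: 2187
Level 4: 729
Level 5: 243
Level 6: 81
Level 7: 27
Level 8: 9
Level 9: 3
Level 10: 1

The root is level 0 and the size-1 base case is level 10 (the tree spans levels 0 through 10, i.e. 11 levels counting the root), so the depth is the number of divisions: log_3(59049) = 10

The recursion tree depth is log_3(59049) = 10. At each level, the problem size is divided by 3, so it takes 10 divisions to reduce to a base case of size 1. The algorithm makes 5 recursive calls at each level.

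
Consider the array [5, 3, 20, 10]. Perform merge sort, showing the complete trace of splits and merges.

Merge sort trace:

Split: [5, 3, 20, 10] -> [5, 3] and [20, 10]
  Split: [5, 3] -> [5] and [3]
  Merge: [5] + [3] -> [3, 5]
  Split: [20, 10] -> [20] and [10]
  Merge: [20] + [10] -> [10, 20]
Merge: [3, 5] + [10, 20] -> [3, 5, 10, 20]

Final sorted array: [3, 5, 10, 20]

The merge sort proceeds by recursively splitting the array and merging sorted halves.
After all merges, the sorted array is [3, 5, 10, 20].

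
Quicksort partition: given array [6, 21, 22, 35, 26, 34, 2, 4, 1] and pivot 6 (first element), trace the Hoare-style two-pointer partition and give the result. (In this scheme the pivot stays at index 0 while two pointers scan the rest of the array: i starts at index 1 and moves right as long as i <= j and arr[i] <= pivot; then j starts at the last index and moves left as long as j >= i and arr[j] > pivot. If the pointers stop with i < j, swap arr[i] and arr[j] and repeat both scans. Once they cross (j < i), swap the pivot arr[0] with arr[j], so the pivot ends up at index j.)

Hoare-style two-pointer partition with pivot = 6:

Initial array: [6, 21, 22, 35, 26, 34, 2, 4, 1]

Pointers start at i = 1, j = 8.
i stops at index 1 (arr[1]=21 > 6), j stops at index 8 (arr[8]=1 <= 6): swap arr[1] and arr[8], array becomes [6, 1, 22, 35, 26, 34, 2, 4, 21]
i stops at index 2 (arr[2]=22 > 6), j stops at index 7 (arr[7]=4 <= 6): swap arr[2] and arr[7], array becomes [6, 1, 4, 35, 26, 34, 2, 22, 21]
i stops at index 3 (arr[3]=35 > 6), j stops at index 6 (arr[6]=2 <= 6): swap arr[3] and arr[6], array becomes [6, 1, 4, 2, 26, 34, 35, 22, 21]
i ends at 4, j ends at 3: the pointers have crossed (j < i), so scanning stops.

Swap pivot arr[0] with arr[3] to place pivot at position 3: [2, 1, 4, 6, 26, 34, 35, 22, 21]
Pivot position: 3

After partitioning with pivot 6, the array becomes [2, 1, 4, 6, 26, 34, 35, 22, 21]. The pivot is placed at index 3. All elements to the left of the pivot are <= 6, and all elements to the right are > 6.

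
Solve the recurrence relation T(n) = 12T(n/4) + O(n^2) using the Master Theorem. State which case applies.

Master Theorem for T(n) = 12T(n/4) + O(n^2):

a = 12, b = 4, c = 2
log_b(a) = log_4(12) = 1.7925

Case 3: c = 2 > log_4(12) = 1.7925
T(n) = O(n^2) = O(n^2)

For T(n) = 12T(n/4) + O(n^2): log_4(12) = 1.7925. This is Case 3 of the Master Theorem (c > log_b(a), work dominated by root), giving O(n^2).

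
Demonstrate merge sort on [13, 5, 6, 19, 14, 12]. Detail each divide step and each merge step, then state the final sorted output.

Merge sort trace:

Split: [13, 5, 6, 19, 14, 12] -> [13, 5, 6] and [19, 14, 12]
  Split: [13, 5, 6] -> [13] and [5, 6]
    Split: [5, 6] -> [5] and [6]
    Merge: [5] + [6] -> [5, 6]
  Merge: [13] + [5, 6] -> [5, 6, 13]
  Split: [19, 14, 12] -> [19] and [14, 12]
    Split: [14, 12] -> [14] and [12]
    Merge: [14] + [12] -> [12, 14]
  Merge: [19] + [12, 14] -> [12, 14, 19]
Merge: [5, 6, 13] + [12, 14, 19] -> [5, 6, 12, 13, 14, 19]

Final sorted array: [5, 6, 12, 13, 14, 19]

The merge sort proceeds by recursively splitting the array and merging sorted halves.
After all merges, the sorted array is [5, 6, 12, 13, 14, 19].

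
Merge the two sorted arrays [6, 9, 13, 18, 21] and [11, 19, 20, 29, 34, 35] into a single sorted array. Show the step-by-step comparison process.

Merging process:

Compare 6 vs 11: take 6 from left. Merged: [6]
Compare 9 vs 11: take 9 from left. Merged: [6, 9]
Compare 13 vs 11: take 11 from right. Merged: [6, 9, 11]
Compare 13 vs 19: take 13 from left. Merged: [6, 9, 11, 13]
Compare 18 vs 19: take 18 from left. Merged: [6, 9, 11, 13, 18]
Compare 21 vs 19: take 19 from right. Merged: [6, 9, 11, 13, 18, 19]
Compare 21 vs 20: take 20 from right. Merged: [6, 9, 11, 13, 18, 19, 20]
Compare 21 vs 29: take 21 from left. Merged: [6, 9, 11, 13, 18, 19, 20, 21]
Append remaining from right: [29, 34, 35]. Merged: [6, 9, 11, 13, 18, 19, 20, 21, 29, 34, 35]

Final merged array: [6, 9, 11, 13, 18, 19, 20, 21, 29, 34, 35]
Total comparisons: 8

The merged array is [6, 9, 11, 13, 18, 19, 20, 21, 29, 34, 35], requiring 8 comparisons. The merge step runs in O(n) time where n is the total number of elements.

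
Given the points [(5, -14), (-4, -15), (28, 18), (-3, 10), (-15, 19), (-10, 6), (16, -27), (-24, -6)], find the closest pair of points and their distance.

Computing all pairwise distances among 8 points:

d((5, -14), (-4, -15)) = 9.0554
d((5, -14), (28, 18)) = 39.4081
d((5, -14), (-3, 10)) = 25.2982
d((5, -14), (-15, 19)) = 38.5876
d((5, -14), (-10, 6)) = 25.0
d((5, -14), (16, -27)) = 17.0294
d((5, -14), (-24, -6)) = 30.0832
d((-4, -15), (28, 18)) = 45.9674
d((-4, -15), (-3, 10)) = 25.02
d((-4, -15), (-15, 19)) = 35.7351
d((-4, -15), (-10, 6)) = 21.8403
d((-4, -15), (16, -27)) = 23.3238
d((-4, -15), (-24, -6)) = 21.9317
d((28, 18), (-3, 10)) = 32.0156
d((28, 18), (-15, 19)) = 43.0116
d((28, 18), (-10, 6)) = 39.8497
d((28, 18), (16, -27)) = 46.5725
d((28, 18), (-24, -6)) = 57.2713
d((-3, 10), (-15, 19)) = 15.0
d((-3, 10), (-10, 6)) = 8.0623 <-- minimum
d((-3, 10), (16, -27)) = 41.5933
d((-3, 10), (-24, -6)) = 26.4008
d((-15, 19), (-10, 6)) = 13.9284
d((-15, 19), (16, -27)) = 55.4707
d((-15, 19), (-24, -6)) = 26.5707
d((-10, 6), (16, -27)) = 42.0119
d((-10, 6), (-24, -6)) = 18.4391
d((16, -27), (-24, -6)) = 45.1774

Closest pair: (-3, 10) and (-10, 6) with distance 8.0623

The closest pair is (-3, 10) and (-10, 6) with Euclidean distance 8.0623. For 8 points, brute-force pairwise comparison is shown above. For large n, the divide-and-conquer algorithm (sort by x, recurse on halves, check the dividing strip) achieves O(n log n).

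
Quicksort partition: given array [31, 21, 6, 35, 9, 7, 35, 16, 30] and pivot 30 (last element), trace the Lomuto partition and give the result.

Lomuto partition with pivot = 30:

Initial array: [31, 21, 6, 35, 9, 7, 35, 16, 30]

arr[0]=31 > 30: no swap
arr[1]=21 <= 30: swap with position 0, array becomes [21, 31, 6, 35, 9, 7, 35, 16, 30]
arr[2]=6 <= 30: swap with position 1, array becomes [21, 6, 31, 35, 9, 7, 35, 16, 30]
arr[3]=35 > 30: no swap
arr[4]=9 <= 30: swap with position 2, array becomes [21, 6, 9, 35, 31, 7, 35, 16, 30]
arr[5]=7 <= 30: swap with position 3, array becomes [21, 6, 9, 7, 31, 35, 35, 16, 30]
arr[6]=35 > 30: no swap
arr[7]=16 <= 30: swap with position 4, array becomes [21, 6, 9, 7, 16, 35, 35, 31, 30]

Place pivot at position 5: [21, 6, 9, 7, 16, 30, 35, 31, 35]
Pivot position: 5

After partitioning with pivot 30, the array becomes [21, 6, 9, 7, 16, 30, 35, 31, 35]. The pivot is placed at index 5. All elements to the left of the pivot are <= 30, and all elements to the right are > 30.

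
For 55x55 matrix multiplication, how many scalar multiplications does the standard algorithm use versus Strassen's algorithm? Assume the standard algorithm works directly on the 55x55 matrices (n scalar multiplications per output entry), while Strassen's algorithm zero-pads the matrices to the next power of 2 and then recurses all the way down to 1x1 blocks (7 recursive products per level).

Matrix multiplication for 55x55 matrices:

Strassen's algorithm requires power-of-2 dimensions. Pad 55x55 to 64x64 (next power of 2).

Standard algorithm: 55^3 = 166375 multiplications
Strassen's algorithm: 7^(log2(64)) = 7^6 = 117649 multiplications
Savings: 166375 - 117649 = 48726 multiplications

Standard: 166375 multiplications (55^3). Strassen: 117649 multiplications (7^6, after padding to 64x64). Strassen reduces 8 recursive multiplications to 7 at each level.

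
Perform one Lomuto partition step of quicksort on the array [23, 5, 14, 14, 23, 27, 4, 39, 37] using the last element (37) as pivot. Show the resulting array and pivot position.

Lomuto partition with pivot = 37:

Initial array: [23, 5, 14, 14, 23, 27, 4, 39, 37]

arr[0]=23 <= 37: swap with position 0, array becomes [23, 5, 14, 14, 23, 27, 4, 39, 37]
arr[1]=5 <= 37: swap with position 1, array becomes [23, 5, 14, 14, 23, 27, 4, 39, 37]
arr[2]=14 <= 37: swap with position 2, array becomes [23, 5, 14, 14, 23, 27, 4, 39, 37]
arr[3]=14 <= 37: swap with position 3, array becomes [23, 5, 14, 14, 23, 27, 4, 39, 37]
arr[4]=23 <= 37: swap with position 4, array becomes [23, 5, 14, 14, 23, 27, 4, 39, 37]
arr[5]=27 <= 37: swap with position 5, array becomes [23, 5, 14, 14, 23, 27, 4, 39, 37]
arr[6]=4 <= 37: swap with position 6, array becomes [23, 5, 14, 14, 23, 27, 4, 39, 37]
arr[7]=39 > 37: no swap

Place pivot at position 7: [23, 5, 14, 14, 23, 27, 4, 37, 39]
Pivot position: 7

After partitioning with pivot 37, the array becomes [23, 5, 14, 14, 23, 27, 4, 37, 39]. The pivot is placed at index 7. All elements to the left of the pivot are <= 37, and all elements to the right are > 37.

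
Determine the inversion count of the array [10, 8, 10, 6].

Finding inversions in [10, 8, 10, 6]:

(0, 1): arr[0]=10 > arr[1]=8
(0, 3): arr[0]=10 > arr[3]=6
(1, 3): arr[1]=8 > arr[3]=6
(2, 3): arr[2]=10 > arr[3]=6

Total inversions: 4

The array has 4 inversion(s): (0,1), (0,3), (1,3), (2,3). Each pair (i,j) satisfies i < j and arr[i] > arr[j].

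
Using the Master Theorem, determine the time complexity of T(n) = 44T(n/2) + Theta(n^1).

Master Theorem for T(n) = 44T(n/2) + O(n^1):

a = 44, b = 2, c = 1
log_b(a) = log_2(44) = 5.4594

Case 1: c = 1 < log_2(44) = 5.4594
T(n) = O(n^(log_2 44))

For T(n) = 44T(n/2) + O(n^1): log_2(44) = 5.4594. This is Case 1 of the Master Theorem (c < log_b(a), work dominated by leaves), giving O(n^(log_2 44)).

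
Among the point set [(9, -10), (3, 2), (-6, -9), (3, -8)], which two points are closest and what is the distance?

Computing all pairwise distances among 4 points:

d((9, -10), (3, 2)) = 13.4164
d((9, -10), (-6, -9)) = 15.0333
d((9, -10), (3, -8)) = 6.3246 <-- minimum
d((3, 2), (-6, -9)) = 14.2127
d((3, 2), (3, -8)) = 10.0
d((-6, -9), (3, -8)) = 9.0554

Closest pair: (9, -10) and (3, -8) with distance 6.3246

The closest pair is (9, -10) and (3, -8) with Euclidean distance 6.3246. For 4 points, brute-force pairwise comparison is shown above. For large n, the divide-and-conquer algorithm (sort by x, recurse on halves, check the dividing strip) achieves O(n log n).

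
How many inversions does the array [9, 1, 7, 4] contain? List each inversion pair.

Finding inversions in [9, 1, 7, 4]:

(0, 1): arr[0]=9 > arr[1]=1
(0, 2): arr[0]=9 > arr[2]=7
(0, 3): arr[0]=9 > arr[3]=4
(2, 3): arr[2]=7 > arr[3]=4

Total inversions: 4

The array has 4 inversion(s): (0,1), (0,2), (0,3), (2,3). Each pair (i,j) satisfies i < j and arr[i] > arr[j].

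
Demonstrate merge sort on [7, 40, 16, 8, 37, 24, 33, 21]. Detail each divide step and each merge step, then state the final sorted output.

Merge sort trace:

Split: [7, 40, 16, 8, 37, 24, 33, 21] -> [7, 40, 16, 8] and [37, 24, 33, 21]
  Split: [7, 40, 16, 8] -> [7, 40] and [16, 8]
    Split: [7, 40] -> [7] and [40]
    Merge: [7] + [40] -> [7, 40]
    Split: [16, 8] -> [16] and [8]
    Merge: [16] + [8] -> [8, 16]
  Merge: [7, 40] + [8, 16] -> [7, 8, 16, 40]
  Split: [37, 24, 33, 21] -> [37, 24] and [33, 21]
    Split: [37, 24] -> [37] and [24]
    Merge: [37] + [24] -> [24, 37]
    Split: [33, 21] -> [33] and [21]
    Merge: [33] + [21] -> [21, 33]
  Merge: [24, 37] + [21, 33] -> [21, 24, 33, 37]
Merge: [7, 8, 16, 40] + [21, 24, 33, 37] -> [7, 8, 16, 21, 24, 33, 37, 40]

Final sorted array: [7, 8, 16, 21, 24, 33, 37, 40]

The merge sort proceeds by recursively splitting the array and merging sorted halves.
After all merges, the sorted array is [7, 8, 16, 21, 24, 33, 37, 40].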